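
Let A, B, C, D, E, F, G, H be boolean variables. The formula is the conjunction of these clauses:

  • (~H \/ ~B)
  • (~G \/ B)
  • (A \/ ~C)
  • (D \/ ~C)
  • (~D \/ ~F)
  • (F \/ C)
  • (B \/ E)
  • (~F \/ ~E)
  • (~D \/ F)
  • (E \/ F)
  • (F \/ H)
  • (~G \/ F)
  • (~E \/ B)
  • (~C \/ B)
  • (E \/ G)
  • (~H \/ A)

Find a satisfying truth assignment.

A = False  B = True  C = False  D = False  E = False  F = True  G = True  H = False

Branch on A: take A = False.
  then C is forced to False.
  then F is forced to True.
  then D is forced to False.
  then E is forced to False.
  then B is forced to True.
  then H is forced to False.
  then G is forced to True.
Every clause has at least one true literal under this assignment.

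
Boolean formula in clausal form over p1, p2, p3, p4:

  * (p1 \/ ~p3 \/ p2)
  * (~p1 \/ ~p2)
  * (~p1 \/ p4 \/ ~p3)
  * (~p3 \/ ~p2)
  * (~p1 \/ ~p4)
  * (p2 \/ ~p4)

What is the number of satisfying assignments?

Satisfying assignments:
  p1=0 p2=0 p3=0 p4=0
  p1=0 p2=1 p3=0 p4=0
  p1=0 p2=1 p3=0 p4=1
  p1=1 p2=0 p3=0 p4=0
Count: 4.

4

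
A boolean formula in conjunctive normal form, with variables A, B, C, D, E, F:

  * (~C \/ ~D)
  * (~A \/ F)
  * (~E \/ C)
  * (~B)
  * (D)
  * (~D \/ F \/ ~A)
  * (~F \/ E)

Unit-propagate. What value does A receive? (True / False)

False

Unit clause (~B) sets B = False.
(D) is a unit clause: D = True.
(~D \/ ~C) with D = True leaves only ~C, so C = False.
(C \/ ~E) with C = False leaves only ~E, so E = False.
In (E \/ ~F), E is now false; ~F must hold, so F = False.
From (F \/ ~A) and F = False: A = False.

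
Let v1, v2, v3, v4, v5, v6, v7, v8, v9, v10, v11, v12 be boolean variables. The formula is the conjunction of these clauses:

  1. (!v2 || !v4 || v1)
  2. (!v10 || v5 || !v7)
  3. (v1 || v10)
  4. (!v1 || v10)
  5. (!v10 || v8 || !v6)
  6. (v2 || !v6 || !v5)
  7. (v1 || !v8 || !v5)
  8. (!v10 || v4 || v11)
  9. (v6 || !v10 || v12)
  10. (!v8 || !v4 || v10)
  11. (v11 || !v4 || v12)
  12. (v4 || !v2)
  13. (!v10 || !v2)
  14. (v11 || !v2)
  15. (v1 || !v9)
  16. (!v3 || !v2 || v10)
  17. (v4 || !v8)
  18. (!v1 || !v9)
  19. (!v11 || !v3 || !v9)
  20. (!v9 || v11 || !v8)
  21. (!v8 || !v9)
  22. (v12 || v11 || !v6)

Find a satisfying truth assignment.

Pure literal: v3 appears only negated; assign v3 = False.
v7 occurs only negated in the remaining clauses — set v7 = False.
Branch on v1: take v1 = True.
  then v10 is forced to True.
  then v2 is forced to False.
  then v9 is forced to False.
The remaining clauses are satisfied by v4 = True, v5 = True, v6 = False, v8 = True, v11 = True, v12 = True.

v1=1  v2=0  v3=0  v4=1  v5=1  v6=0  v7=0  v8=1  v9=0  v10=1  v11=1  v12=1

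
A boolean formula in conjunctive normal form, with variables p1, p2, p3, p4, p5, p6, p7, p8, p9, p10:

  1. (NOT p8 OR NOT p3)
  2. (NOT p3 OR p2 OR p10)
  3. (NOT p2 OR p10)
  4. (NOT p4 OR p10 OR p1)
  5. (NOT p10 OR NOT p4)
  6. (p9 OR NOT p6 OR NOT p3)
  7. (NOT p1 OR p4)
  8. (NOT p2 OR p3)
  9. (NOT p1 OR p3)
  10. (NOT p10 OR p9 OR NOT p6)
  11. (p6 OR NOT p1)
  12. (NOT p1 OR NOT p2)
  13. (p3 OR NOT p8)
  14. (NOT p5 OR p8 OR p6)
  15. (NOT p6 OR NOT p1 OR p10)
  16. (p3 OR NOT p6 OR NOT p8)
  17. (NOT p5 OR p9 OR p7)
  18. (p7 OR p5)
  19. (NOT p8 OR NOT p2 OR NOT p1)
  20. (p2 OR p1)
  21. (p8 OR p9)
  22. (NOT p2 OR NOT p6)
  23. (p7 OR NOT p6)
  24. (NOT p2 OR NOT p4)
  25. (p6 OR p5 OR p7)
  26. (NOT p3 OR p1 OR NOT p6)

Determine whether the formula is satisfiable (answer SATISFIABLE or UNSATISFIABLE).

p7 occurs only positively in the remaining clauses — set p7 = True.
Pure literal: p9 appears only positively; assign p9 = True.
Try p1 = False.
  then p2 is forced to True.
  then p10 is forced to True.
  then p4 is forced to False.
  then p3 is forced to True.
  then p8 is forced to False.
  then p6 is forced to False.
  then p5 is forced to False.
So p1=F  p2=T  p3=T  p4=F  p5=F  p6=F  p7=T  p8=F  p9=T  p10=T is a satisfying assignment.

SATISFIABLE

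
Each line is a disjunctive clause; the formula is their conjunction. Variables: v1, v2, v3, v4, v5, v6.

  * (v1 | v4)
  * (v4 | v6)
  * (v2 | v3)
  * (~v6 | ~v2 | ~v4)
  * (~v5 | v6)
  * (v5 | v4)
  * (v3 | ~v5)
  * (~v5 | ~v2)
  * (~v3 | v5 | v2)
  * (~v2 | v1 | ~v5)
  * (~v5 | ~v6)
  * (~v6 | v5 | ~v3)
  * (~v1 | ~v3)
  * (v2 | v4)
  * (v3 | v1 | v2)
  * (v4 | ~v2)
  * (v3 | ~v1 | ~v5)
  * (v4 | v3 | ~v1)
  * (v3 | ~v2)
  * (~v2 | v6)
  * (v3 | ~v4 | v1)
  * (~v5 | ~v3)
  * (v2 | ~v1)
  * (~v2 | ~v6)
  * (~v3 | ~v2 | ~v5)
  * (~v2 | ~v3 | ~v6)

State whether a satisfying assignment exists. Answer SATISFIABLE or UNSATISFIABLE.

v2 = True:
  propagation gives v5=False, v4=True, v6=False; an empty clause results — contradiction.
v2 = False:
  propagation gives v3=True, v5=True; an empty clause results — contradiction.
Every branch closes, so no satisfying assignment exists.

UNSATISFIABLE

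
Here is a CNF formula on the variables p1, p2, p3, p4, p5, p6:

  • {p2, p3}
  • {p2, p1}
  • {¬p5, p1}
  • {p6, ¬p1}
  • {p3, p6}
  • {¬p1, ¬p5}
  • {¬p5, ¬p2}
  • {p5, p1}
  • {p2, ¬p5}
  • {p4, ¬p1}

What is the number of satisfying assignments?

The models are:
  p1=1 p2=0 p3=1 p4=1 p5=0 p6=1
  p1=1 p2=1 p3=0 p4=1 p5=0 p6=1
  p1=1 p2=1 p3=1 p4=1 p5=0 p6=1
That's 3 in total.

3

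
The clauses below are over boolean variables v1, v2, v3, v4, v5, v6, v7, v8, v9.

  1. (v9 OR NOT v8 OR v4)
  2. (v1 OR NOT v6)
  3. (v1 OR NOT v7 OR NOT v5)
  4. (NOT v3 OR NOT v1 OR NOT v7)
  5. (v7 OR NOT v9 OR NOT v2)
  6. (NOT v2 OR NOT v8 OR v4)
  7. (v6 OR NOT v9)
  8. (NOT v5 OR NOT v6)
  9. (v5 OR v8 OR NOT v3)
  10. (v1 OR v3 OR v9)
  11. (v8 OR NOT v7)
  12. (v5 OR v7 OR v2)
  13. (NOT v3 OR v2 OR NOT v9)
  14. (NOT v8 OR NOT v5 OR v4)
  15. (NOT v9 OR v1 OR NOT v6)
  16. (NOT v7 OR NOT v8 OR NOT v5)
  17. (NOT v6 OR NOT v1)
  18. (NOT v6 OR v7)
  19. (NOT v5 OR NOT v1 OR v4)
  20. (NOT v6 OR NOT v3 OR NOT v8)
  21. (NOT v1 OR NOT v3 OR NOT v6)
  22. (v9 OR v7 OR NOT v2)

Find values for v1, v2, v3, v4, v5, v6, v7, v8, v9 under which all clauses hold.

v4 occurs only positively in the remaining clauses — set v4 = True.
Try v1 = False.
  then v6 is forced to False.
  then v9 is forced to False.
  then v3 is forced to True.
Set v2 = False and propagate.
Branch on v5: take v5 = True.
  then v7 is forced to False.
v8 is now unconstrained; take v8 = True.

v1=0, v2=0, v3=1, v4=1, v5=1, v6=0, v7=0, v8=1, v9=0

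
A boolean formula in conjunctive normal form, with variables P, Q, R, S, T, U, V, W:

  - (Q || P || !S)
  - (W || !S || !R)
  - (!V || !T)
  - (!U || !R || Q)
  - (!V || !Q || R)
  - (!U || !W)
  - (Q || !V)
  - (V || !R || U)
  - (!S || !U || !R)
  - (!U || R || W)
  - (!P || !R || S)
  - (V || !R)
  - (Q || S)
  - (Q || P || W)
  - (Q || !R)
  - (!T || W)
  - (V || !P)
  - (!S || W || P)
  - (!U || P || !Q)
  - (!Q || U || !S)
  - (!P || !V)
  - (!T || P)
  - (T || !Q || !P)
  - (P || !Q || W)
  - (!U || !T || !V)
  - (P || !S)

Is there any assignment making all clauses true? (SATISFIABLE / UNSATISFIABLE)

Branch on P: take P = False.
  then T is forced to False.
  then S is forced to False.
  then Q is forced to True.
  then U is forced to False.
  then W is forced to True.
Branch on R: take R = True.
  then V is forced to True.
So P=0, Q=1, R=1, S=0, T=0, U=0, V=1, W=1 is a satisfying assignment.

SATISFIABLE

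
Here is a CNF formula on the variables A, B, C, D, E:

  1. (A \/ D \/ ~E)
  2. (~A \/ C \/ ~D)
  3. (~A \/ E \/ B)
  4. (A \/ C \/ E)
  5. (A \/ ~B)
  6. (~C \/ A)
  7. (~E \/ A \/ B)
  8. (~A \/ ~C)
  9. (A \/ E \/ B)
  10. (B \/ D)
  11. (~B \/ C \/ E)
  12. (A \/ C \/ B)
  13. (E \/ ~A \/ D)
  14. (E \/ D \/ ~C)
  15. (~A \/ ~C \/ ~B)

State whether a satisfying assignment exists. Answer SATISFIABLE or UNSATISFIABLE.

Try A = True.
  then C is forced to False.
  then D is forced to False.
  then B is forced to True.
  then E is forced to True.
So A=1  B=1  C=0  D=0  E=1 is a satisfying assignment.

SATISFIABLE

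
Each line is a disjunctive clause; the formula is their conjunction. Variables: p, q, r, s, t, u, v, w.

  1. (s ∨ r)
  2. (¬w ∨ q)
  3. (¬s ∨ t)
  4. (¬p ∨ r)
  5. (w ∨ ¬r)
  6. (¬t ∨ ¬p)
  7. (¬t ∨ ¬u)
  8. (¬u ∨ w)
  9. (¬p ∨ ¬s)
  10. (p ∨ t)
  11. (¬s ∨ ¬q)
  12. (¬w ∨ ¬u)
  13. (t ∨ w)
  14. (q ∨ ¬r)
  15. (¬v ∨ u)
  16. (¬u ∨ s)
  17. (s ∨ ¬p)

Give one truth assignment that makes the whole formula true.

p=F  q=F  r=F  s=T  t=T  u=F  v=F  w=F

Check each clause:
  1. (r ∨ s) — s is true.
  2. (¬w ∨ q) — ¬w is true.
  3. (t ∨ ¬s) — t is true.
  4. (r ∨ ¬p) — ¬p is true.
  5. (w ∨ ¬r) — ¬r is true.
  6. (¬t ∨ ¬p) — ¬p is true.
  7. (¬u ∨ ¬t) — ¬u is true.
  8. (¬u ∨ w) — ¬u is true.
  9. (¬s ∨ ¬p) — ¬p is true.
  10. (t ∨ p) — t is true.
  11. (¬q ∨ ¬s) — ¬q is true.
  12. (¬w ∨ ¬u) — ¬w is true.
  13. (t ∨ w) — t is true.
  14. (q ∨ ¬r) — ¬r is true.
  15. (u ∨ ¬v) — ¬v is true.
  16. (¬u ∨ s) — ¬u is true.
  17. (s ∨ ¬p) — s is true.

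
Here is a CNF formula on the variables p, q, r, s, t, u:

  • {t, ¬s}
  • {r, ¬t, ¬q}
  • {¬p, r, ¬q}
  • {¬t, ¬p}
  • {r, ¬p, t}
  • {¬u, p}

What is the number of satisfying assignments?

Case analysis on p and t:
  p=T, t=T: a clause becomes empty — 0.
  p=T, t=F: remaining (q,r,s,u) ∈ {(F,T,F,F); (F,T,F,T); (T,T,F,F); (T,T,F,T)} — 4.
  p=F, t=T: s free; 3 ways for (q,r,u) × 2^1 = 6.
  p=F, t=F: remaining (q,r,s,u) ∈ {(F,F,F,F); (F,T,F,F); (T,F,F,F); (T,T,F,F)} — 4.
Total: 0 + 4 + 6 + 4 = 14.

14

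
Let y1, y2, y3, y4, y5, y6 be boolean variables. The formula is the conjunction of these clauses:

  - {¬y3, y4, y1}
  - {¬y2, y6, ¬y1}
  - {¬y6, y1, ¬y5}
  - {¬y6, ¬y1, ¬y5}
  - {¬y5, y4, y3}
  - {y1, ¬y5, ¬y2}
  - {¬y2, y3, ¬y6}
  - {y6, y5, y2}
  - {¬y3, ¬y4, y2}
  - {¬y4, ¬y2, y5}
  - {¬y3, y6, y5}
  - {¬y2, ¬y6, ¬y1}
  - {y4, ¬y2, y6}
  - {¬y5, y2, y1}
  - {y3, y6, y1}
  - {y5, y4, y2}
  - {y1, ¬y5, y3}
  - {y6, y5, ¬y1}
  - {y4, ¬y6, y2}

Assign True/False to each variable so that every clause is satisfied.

y1=T, y2=F, y3=T, y4=F, y5=T, y6=F

Check each clause:
  1. {y4, y1, ¬y3} — y1 is true.
  2. {¬y1, y6, ¬y2} — ¬y2 is true.
  3. {¬y6, y1, ¬y5} — y1 is true.
  4. {¬y1, ¬y6, ¬y5} — ¬y6 is true.
  5. {y3, ¬y5, y4} — y3 is true.
  6. {¬y5, ¬y2, y1} — y1 is true.
  7. {y3, ¬y6, ¬y2} — ¬y6 is true.
  8. {y2, y6, y5} — y5 is true.
  9. {y2, ¬y3, ¬y4} — ¬y4 is true.
  10. {¬y2, y5, ¬y4} — ¬y4 is true.
  11. {y6, y5, ¬y3} — y5 is true.
  12. {¬y6, ¬y2, ¬y1} — ¬y6 is true.
  13. {y6, ¬y2, y4} — ¬y2 is true.
  14. {y2, ¬y5, y1} — y1 is true.
  15. {y1, y6, y3} — y1 is true.
  16. {y5, y2, y4} — y5 is true.
  17. {¬y5, y1, y3} — y3 is true.
  18. {y6, y5, ¬y1} — y5 is true.
  19. {y2, y4, ¬y6} — ¬y6 is true.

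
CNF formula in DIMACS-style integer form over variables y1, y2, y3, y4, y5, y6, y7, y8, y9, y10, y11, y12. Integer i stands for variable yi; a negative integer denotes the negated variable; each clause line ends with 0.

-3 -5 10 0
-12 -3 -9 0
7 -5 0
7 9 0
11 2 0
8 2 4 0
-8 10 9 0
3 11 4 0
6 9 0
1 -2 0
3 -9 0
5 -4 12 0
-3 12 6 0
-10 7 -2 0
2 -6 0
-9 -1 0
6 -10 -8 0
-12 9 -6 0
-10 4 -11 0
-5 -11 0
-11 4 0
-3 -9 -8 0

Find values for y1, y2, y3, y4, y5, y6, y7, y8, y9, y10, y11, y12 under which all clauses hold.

y7 occurs only positively in the remaining clauses — set y7 = True.
Set y1 = True and propagate.
  then y9 is forced to False.
  then y6 is forced to True.
  then y2 is forced to True.
  then y12 is forced to False.
Branch on y3: take y3 = False.
For the remaining variables, y4 = True, y5 = True, y8 = False, y10 = True, y11 = False works.

y1=True, y2=True, y3=False, y4=True, y5=True, y6=True, y7=True, y8=False, y9=False, y10=True, y11=False, y12=False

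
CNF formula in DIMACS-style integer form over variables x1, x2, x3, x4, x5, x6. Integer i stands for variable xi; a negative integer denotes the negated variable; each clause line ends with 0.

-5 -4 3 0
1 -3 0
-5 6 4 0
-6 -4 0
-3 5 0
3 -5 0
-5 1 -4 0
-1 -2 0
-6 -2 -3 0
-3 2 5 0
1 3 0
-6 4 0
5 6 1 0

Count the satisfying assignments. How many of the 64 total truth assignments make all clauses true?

3

The models are:
  x1=T x2=F x3=F x4=F x5=F x6=F
  x1=T x2=F x3=F x4=T x5=F x6=F
  x1=T x2=F x3=T x4=T x5=T x6=F
That's 3 in total.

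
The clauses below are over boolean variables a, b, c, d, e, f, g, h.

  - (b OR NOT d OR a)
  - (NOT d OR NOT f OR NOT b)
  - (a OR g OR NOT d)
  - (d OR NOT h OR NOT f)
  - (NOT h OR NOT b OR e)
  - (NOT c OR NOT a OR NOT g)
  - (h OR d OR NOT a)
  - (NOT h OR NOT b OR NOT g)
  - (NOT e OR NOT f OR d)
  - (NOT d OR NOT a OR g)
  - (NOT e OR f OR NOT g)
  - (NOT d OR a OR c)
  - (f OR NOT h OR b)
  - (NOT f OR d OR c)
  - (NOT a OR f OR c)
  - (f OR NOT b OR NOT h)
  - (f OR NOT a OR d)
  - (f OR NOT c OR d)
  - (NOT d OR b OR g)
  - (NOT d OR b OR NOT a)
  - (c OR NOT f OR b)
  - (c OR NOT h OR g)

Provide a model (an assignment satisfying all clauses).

a=False, b=False, c=False, d=False, e=False, f=False, g=True, h=False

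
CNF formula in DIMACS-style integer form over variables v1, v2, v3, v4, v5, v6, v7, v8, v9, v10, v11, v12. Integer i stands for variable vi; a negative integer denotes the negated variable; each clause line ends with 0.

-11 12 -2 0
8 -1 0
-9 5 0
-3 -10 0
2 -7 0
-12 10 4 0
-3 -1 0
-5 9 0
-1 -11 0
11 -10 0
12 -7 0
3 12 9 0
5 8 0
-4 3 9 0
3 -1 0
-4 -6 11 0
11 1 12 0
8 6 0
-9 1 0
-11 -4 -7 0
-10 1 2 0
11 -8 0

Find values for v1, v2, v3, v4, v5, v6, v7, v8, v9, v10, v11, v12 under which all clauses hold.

v7 occurs only negated in the remaining clauses — set v7 = False.
Branch on v1: take v1 = False.
  then v9 is forced to False.
  then v5 is forced to False.
  then v8 is forced to True.
  then v11 is forced to True.
The remaining clauses are satisfied by v2 = True, v3 = True, v4 = True, v6 = False, v10 = False, v12 = True.
Check each clause:
  1. (NOT v11 OR v12 OR NOT v2) — v12 is true.
  2. (NOT v1 OR v8) — v8 is true.
  3. (NOT v9 OR v5) — NOT v9 is true.
  4. (NOT v10 OR NOT v3) — NOT v10 is true.
  5. (NOT v7 OR v2) — NOT v7 is true.
  6. (NOT v12 OR v4 OR v10) — v4 is true.
  7. (NOT v3 OR NOT v1) — NOT v1 is true.
  8. (v9 OR NOT v5) — NOT v5 is true.
  9. (NOT v1 OR NOT v11) — NOT v1 is true.
  10. (NOT v10 OR v11) — v11 is true.
  11. (NOT v7 OR v12) — NOT v7 is true.
  12. (v9 OR v12 OR v3) — v3 is true.
  13. (v8 OR v5) — v8 is true.
  14. (v9 OR NOT v4 OR v3) — v3 is true.
  15. (NOT v1 OR v3) — v3 is true.
  16. (NOT v6 OR NOT v4 OR v11) — NOT v6 is true.
  17. (v12 OR v1 OR v11) — v11 is true.
  18. (v8 OR v6) — v8 is true.
  19. (NOT v9 OR v1) — NOT v9 is true.
  20. (NOT v7 OR NOT v11 OR NOT v4) — NOT v7 is true.
  21. (NOT v10 OR v1 OR v2) — v2 is true.
  22. (v11 OR NOT v8) — v11 is true.

v1=F  v2=T  v3=T  v4=T  v5=F  v6=F  v7=F  v8=T  v9=F  v10=F  v11=T  v12=T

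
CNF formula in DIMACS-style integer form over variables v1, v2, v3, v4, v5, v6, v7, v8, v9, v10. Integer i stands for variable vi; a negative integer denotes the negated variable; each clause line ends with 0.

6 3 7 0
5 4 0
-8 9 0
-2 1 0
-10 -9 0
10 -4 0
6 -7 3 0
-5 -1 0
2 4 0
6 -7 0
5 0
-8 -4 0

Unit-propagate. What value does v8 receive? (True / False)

False

(v5) stands alone — v5 = True.
(NOT v5 OR NOT v1): since v5 = True, the clause reduces to (NOT v1). v1 = False.
(v1 OR NOT v2): since v1 = False, the clause reduces to (NOT v2). v2 = False.
(v4 OR v2) with v2 = False leaves only v4, so v4 = True.
From (v10 OR NOT v4) and v4 = True: v10 = True.
(NOT v10 OR NOT v9): since v10 = True, the clause reduces to (NOT v9). v9 = False.
(NOT v8 OR v9): since v9 = False, the clause reduces to (NOT v8). v8 = False.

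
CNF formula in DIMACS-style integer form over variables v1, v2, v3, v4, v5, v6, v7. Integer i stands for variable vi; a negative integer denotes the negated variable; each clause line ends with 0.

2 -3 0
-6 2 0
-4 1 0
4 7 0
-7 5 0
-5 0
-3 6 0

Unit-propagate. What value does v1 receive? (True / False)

True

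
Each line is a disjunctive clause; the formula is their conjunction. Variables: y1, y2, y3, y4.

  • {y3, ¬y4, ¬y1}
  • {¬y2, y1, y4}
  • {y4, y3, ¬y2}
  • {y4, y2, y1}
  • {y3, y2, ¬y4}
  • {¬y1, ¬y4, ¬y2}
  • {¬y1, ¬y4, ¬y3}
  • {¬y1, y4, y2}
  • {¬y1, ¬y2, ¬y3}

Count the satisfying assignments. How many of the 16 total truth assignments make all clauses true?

Satisfying assignments:
  y1=F y2=F y3=T y4=T
  y1=F y2=T y3=F y4=T
  y1=F y2=T y3=T y4=T
That's 3 in total.

3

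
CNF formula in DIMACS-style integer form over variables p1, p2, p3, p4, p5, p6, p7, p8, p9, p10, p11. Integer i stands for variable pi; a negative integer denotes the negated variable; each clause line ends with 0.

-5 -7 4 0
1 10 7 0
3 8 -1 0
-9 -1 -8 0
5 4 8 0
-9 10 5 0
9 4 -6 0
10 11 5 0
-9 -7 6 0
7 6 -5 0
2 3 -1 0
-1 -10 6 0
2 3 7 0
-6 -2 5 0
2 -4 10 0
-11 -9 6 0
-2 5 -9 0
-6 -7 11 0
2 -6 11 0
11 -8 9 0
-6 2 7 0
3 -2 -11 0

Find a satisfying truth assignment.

Try p1 = False.
Set p2 = True and propagate.
Try p3 = False.
  then p11 is forced to False.
The remaining clauses are satisfied by p4 = True, p5 = True, p6 = False, p7 = True, p8 = False, p9 = False, p10 = True.
Check each clause:
  1. {¬p7, ¬p5, p4} — p4 is true.
  2. {p10, p7, p1} — p10 is true.
  3. {¬p1, p8, p3} — ¬p1 is true.
  4. {¬p8, ¬p1, ¬p9} — ¬p8 is true.
  5. {p5, p4, p8} — p4 is true.
  6. {p10, p5, ¬p9} — p10 is true.
  7. {p4, p9, ¬p6} — ¬p6 is true.
  8. {p11, p5, p10} — p10 is true.
  9. {¬p7, p6, ¬p9} — ¬p9 is true.
  10. {p6, p7, ¬p5} — p7 is true.
  11. {p3, p2, ¬p1} — p2 is true.
  12. {p6, ¬p1, ¬p10} — ¬p1 is true.
  13. {p2, p7, p3} — p2 is true.
  14. {p5, ¬p2, ¬p6} — ¬p6 is true.
  15. {¬p4, p2, p10} — p10 is true.
  16. {¬p11, ¬p9, p6} — ¬p11 is true.
  17. {¬p9, p5, ¬p2} — p5 is true.
  18. {p11, ¬p7, ¬p6} — ¬p6 is true.
  19. {p11, p2, ¬p6} — ¬p6 is true.
  20. {¬p8, p11, p9} — ¬p8 is true.
  21. {p7, p2, ¬p6} — ¬p6 is true.
  22. {¬p2, ¬p11, p3} — ¬p11 is true.

p1 = 0, p2 = 1, p3 = 0, p4 = 1, p5 = 1, p6 = 0, p7 = 1, p8 = 0, p9 = 0, p10 = 1, p11 = 0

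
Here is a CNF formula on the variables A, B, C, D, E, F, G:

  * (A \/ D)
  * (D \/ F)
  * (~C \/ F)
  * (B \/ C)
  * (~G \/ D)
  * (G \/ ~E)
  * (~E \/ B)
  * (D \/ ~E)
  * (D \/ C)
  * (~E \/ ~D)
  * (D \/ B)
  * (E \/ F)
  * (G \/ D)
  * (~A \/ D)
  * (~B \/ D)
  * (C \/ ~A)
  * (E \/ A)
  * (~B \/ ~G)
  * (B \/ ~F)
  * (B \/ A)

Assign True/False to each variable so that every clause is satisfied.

Branch on A: take A = True.
  then D is forced to True.
  then E is forced to False.
  then F is forced to True.
  then C is forced to True.
  then B is forced to True.
  then G is forced to False.

A = T, B = T, C = T, D = T, E = F, F = T, G = F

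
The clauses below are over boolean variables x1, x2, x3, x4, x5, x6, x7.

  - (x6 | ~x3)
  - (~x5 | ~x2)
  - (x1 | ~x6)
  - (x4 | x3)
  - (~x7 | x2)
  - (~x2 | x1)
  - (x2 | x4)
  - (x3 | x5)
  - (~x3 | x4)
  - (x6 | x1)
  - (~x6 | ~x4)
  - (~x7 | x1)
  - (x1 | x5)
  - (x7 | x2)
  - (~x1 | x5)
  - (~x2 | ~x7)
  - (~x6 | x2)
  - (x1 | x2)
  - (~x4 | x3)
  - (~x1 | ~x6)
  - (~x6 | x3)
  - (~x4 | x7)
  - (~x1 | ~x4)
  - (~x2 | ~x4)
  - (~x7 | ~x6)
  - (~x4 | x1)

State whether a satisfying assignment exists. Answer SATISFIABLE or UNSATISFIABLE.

UNSATISFIABLE

x1 = True:
  propagation gives x5=True, x2=False, x7=False; an empty clause results — contradiction.
x1 = False:
  propagation gives x6=False; an empty clause results — contradiction.
Every branch closes, so no satisfying assignment exists.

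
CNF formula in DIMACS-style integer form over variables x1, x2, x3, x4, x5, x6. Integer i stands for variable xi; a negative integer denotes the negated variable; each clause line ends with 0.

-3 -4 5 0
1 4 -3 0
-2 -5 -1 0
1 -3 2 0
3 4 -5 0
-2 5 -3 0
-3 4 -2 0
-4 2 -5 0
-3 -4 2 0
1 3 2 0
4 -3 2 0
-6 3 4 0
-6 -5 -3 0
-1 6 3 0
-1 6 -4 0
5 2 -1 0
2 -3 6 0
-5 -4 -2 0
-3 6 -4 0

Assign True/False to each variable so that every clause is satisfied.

x1=T, x2=T, x3=F, x4=T, x5=F, x6=T

Try x1 = True.
The remaining clauses are satisfied by x2 = True, x3 = False, x4 = True, x5 = False, x6 = True.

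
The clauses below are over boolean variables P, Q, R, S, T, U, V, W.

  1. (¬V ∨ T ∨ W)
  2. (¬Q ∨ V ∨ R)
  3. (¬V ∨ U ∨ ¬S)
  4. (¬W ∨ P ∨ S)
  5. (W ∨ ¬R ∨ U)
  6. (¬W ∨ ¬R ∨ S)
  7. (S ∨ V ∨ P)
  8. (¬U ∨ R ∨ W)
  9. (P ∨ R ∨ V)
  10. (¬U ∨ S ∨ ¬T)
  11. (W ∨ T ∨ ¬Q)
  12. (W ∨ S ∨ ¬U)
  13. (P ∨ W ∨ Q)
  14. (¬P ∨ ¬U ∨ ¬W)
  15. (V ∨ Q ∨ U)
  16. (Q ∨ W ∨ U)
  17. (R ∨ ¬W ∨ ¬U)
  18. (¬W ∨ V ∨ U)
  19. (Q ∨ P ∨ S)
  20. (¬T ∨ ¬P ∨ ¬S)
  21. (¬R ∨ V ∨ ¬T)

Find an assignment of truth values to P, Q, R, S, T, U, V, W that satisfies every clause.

P=True, Q=True, R=False, S=False, T=False, U=False, V=True, W=True

Check each clause:
  1. (W ∨ T ∨ ¬V) — W is true.
  2. (¬Q ∨ R ∨ V) — V is true.
  3. (¬S ∨ ¬V ∨ U) — ¬S is true.
  4. (¬W ∨ P ∨ S) — P is true.
  5. (U ∨ ¬R ∨ W) — W is true.
  6. (S ∨ ¬R ∨ ¬W) — ¬R is true.
  7. (P ∨ S ∨ V) — P is true.
  8. (¬U ∨ R ∨ W) — W is true.
  9. (V ∨ P ∨ R) — P is true.
  10. (¬U ∨ S ∨ ¬T) — ¬U is true.
  11. (W ∨ T ∨ ¬Q) — W is true.
  12. (¬U ∨ S ∨ W) — W is true.
  13. (W ∨ Q ∨ P) — W is true.
  14. (¬P ∨ ¬W ∨ ¬U) — ¬U is true.
  15. (U ∨ V ∨ Q) — Q is true.
  16. (W ∨ Q ∨ U) — W is true.
  17. (¬U ∨ R ∨ ¬W) — ¬U is true.
  18. (U ∨ ¬W ∨ V) — V is true.
  19. (P ∨ S ∨ Q) — P is true.
  20. (¬P ∨ ¬S ∨ ¬T) — ¬T is true.
  21. (¬R ∨ V ∨ ¬T) — ¬T is true.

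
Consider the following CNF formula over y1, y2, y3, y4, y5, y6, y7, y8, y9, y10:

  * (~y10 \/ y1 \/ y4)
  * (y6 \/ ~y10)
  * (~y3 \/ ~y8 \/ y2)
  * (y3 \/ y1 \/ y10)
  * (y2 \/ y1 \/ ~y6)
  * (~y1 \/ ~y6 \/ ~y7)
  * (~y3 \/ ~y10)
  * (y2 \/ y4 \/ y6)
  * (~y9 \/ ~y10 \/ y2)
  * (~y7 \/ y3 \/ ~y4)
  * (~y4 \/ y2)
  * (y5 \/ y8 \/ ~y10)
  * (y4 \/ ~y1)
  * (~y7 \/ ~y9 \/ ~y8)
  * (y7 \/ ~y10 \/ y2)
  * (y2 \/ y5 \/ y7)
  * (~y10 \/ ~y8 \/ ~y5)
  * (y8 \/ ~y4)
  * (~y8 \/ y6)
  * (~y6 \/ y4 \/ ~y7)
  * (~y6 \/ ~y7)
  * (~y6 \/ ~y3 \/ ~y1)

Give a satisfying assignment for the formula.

y1=False, y2=True, y3=True, y4=False, y5=False, y6=False, y7=False, y8=False, y9=True, y10=False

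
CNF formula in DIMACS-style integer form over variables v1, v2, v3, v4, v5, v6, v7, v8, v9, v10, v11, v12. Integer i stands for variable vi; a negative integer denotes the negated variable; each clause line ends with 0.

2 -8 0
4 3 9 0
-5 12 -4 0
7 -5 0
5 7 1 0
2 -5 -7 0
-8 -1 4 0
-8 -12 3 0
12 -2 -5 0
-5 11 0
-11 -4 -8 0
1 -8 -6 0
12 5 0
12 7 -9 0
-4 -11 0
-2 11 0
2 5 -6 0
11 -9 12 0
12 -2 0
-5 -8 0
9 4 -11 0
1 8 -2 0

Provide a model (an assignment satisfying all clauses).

v1=T  v2=T  v3=T  v4=F  v5=F  v6=F  v7=T  v8=F  v9=T  v10=T  v11=T  v12=T

Check each clause:
  1. (NOT v8 OR v2) — NOT v8 is true.
  2. (v3 OR v4 OR v9) — v9 is true.
  3. (v12 OR NOT v5 OR NOT v4) — NOT v5 is true.
  4. (NOT v5 OR v7) — NOT v5 is true.
  5. (v7 OR v5 OR v1) — v1 is true.
  6. (NOT v5 OR v2 OR NOT v7) — v2 is true.
  7. (NOT v8 OR v4 OR NOT v1) — NOT v8 is true.
  8. (NOT v12 OR v3 OR NOT v8) — NOT v8 is true.
  9. (NOT v5 OR NOT v2 OR v12) — NOT v5 is true.
  10. (NOT v5 OR v11) — v11 is true.
  11. (NOT v11 OR NOT v4 OR NOT v8) — NOT v8 is true.
  12. (NOT v8 OR v1 OR NOT v6) — NOT v8 is true.
  13. (v5 OR v12) — v12 is true.
  14. (v7 OR v12 OR NOT v9) — v12 is true.
  15. (NOT v11 OR NOT v4) — NOT v4 is true.
  16. (NOT v2 OR v11) — v11 is true.
  17. (v2 OR NOT v6 OR v5) — v2 is true.
  18. (v11 OR NOT v9 OR v12) — v11 is true.
  19. (v12 OR NOT v2) — v12 is true.
  20. (NOT v5 OR NOT v8) — NOT v8 is true.
  21. (v4 OR v9 OR NOT v11) — v9 is true.
  22. (v8 OR v1 OR NOT v2) — v1 is true.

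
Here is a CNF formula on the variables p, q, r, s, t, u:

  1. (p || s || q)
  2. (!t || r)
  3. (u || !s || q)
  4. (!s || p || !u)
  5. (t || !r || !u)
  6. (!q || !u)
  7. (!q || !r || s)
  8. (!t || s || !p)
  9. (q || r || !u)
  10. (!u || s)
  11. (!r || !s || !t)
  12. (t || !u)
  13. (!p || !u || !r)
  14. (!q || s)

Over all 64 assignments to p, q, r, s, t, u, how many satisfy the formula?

The models are:
  p=0 q=1 r=0 s=1 t=0 u=0
  p=0 q=1 r=1 s=1 t=0 u=0
  p=1 q=0 r=0 s=0 t=0 u=0
  p=1 q=0 r=1 s=0 t=0 u=0
  p=1 q=1 r=0 s=1 t=0 u=0
  p=1 q=1 r=1 s=1 t=0 u=0
That's 6 in total.

6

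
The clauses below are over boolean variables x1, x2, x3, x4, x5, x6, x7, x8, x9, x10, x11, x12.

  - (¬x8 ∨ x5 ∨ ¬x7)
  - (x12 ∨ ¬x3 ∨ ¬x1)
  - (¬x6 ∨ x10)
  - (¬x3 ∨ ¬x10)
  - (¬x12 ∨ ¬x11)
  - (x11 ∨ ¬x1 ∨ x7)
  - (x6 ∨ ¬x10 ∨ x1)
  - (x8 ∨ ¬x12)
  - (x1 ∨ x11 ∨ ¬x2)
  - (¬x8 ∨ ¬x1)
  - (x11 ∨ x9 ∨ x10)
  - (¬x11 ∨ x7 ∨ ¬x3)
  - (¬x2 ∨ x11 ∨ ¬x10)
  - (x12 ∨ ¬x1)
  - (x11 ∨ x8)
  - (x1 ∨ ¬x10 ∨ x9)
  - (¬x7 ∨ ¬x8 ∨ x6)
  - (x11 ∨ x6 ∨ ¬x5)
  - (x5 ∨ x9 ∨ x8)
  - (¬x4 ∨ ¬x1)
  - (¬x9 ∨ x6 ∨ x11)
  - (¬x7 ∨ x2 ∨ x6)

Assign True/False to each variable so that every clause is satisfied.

x1 = F  x2 = T  x3 = F  x4 = F  x5 = F  x6 = T  x7 = F  x8 = T  x9 = T  x10 = T  x11 = T  x12 = F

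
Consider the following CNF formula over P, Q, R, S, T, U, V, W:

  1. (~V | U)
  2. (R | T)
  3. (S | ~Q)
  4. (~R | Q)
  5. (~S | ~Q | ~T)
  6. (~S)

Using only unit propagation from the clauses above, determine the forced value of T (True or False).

Unit clause (~S) sets S = False.
(S | ~Q): since S = False, the clause reduces to (~Q). Q = False.
(Q | ~R) with Q = False leaves only ~R, so R = False.
(T | R) with R = False leaves only T, so T = True.

True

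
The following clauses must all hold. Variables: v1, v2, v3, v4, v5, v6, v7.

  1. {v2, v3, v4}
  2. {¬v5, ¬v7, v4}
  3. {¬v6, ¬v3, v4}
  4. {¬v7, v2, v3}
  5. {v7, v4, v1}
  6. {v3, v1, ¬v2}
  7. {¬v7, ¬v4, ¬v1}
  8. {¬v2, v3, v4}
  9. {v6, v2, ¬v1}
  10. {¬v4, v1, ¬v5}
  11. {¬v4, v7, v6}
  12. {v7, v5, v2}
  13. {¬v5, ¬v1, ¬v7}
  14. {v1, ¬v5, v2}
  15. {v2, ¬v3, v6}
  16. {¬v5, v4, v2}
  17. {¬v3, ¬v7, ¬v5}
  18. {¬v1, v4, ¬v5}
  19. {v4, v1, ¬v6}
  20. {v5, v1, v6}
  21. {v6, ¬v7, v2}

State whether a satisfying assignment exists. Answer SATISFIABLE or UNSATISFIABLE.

SATISFIABLE

Set v1 = False and propagate.
For the remaining variables, v2 = False, v3 = True, v4 = True, v5 = False, v6 = True, v7 = True works.
So v1=False, v2=False, v3=True, v4=True, v5=False, v6=True, v7=True is a satisfying assignment.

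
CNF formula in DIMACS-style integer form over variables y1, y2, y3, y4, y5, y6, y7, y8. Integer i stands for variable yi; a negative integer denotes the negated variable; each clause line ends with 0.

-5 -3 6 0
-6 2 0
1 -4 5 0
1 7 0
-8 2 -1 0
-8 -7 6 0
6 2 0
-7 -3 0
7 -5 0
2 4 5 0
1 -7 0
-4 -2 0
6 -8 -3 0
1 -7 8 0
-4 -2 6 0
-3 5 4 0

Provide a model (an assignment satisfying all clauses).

Pure literal: y3 appears only negated; assign y3 = False.
Set y1 = True and propagate.
The remaining clauses are satisfied by y2 = True, y4 = False, y5 = False, y6 = False, y7 = True, y8 = False.
Every clause has at least one true literal under this assignment.

y1=1  y2=1  y3=0  y4=0  y5=0  y6=0  y7=1  y8=0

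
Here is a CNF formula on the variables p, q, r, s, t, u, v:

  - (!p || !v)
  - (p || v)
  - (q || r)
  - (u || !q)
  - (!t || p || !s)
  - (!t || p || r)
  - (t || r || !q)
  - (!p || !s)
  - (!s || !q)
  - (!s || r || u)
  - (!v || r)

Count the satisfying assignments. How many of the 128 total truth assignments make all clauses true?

Split on p, then r.
  p=T, r=T: t free; 3 ways for (q,s,u,v) × 2^1 = 6.
  p=T, r=F: remaining (q,s,t,u,v) ∈ {(T,F,T,T,F)} — 1.
  p=F, r=T: 8 of the 32 assignments to (q,s,t,u,v) work.
  p=F, r=F: a clause becomes empty — 0.
Total: 6 + 1 + 8 + 0 = 15.

15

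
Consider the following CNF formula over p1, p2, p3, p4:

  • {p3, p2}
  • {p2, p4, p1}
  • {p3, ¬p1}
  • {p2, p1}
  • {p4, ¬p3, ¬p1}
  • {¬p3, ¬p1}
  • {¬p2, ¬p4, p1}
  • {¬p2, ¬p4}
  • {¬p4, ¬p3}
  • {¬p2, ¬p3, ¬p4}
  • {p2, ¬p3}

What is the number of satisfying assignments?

Satisfying assignments:
  p1=0 p2=1 p3=0 p4=0
  p1=0 p2=1 p3=1 p4=0
That's 2 in total.

2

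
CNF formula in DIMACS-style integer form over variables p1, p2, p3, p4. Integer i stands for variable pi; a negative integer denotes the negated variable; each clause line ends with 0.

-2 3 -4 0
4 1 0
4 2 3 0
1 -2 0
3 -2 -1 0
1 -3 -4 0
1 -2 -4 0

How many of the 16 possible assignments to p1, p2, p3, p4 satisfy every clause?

6

The models are:
  p1=F p2=F p3=F p4=T
  p1=T p2=F p3=F p4=T
  p1=T p2=F p3=T p4=F
  p1=T p2=F p3=T p4=T
  p1=T p2=T p3=T p4=F
  p1=T p2=T p3=T p4=T
That's 6 in total.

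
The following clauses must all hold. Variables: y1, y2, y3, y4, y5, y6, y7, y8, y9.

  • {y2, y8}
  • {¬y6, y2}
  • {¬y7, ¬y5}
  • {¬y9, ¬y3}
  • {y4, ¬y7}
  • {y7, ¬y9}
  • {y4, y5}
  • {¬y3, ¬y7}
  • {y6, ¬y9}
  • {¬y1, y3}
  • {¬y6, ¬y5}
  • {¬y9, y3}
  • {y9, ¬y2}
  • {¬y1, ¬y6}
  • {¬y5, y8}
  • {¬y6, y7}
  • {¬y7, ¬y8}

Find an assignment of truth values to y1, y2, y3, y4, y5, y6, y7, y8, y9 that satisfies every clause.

y1=False  y2=False  y3=True  y4=True  y5=False  y6=False  y7=False  y8=True  y9=False

Pure literal: y1 appears only negated; assign y1 = False.
y4 occurs only positively in the remaining clauses — set y4 = True.
Try y2 = False.
  then y8 is forced to True.
  then y6 is forced to False.
  then y9 is forced to False.
  then y7 is forced to False.
y3, y5 are now unconstrained; take y3 = True, y5 = False.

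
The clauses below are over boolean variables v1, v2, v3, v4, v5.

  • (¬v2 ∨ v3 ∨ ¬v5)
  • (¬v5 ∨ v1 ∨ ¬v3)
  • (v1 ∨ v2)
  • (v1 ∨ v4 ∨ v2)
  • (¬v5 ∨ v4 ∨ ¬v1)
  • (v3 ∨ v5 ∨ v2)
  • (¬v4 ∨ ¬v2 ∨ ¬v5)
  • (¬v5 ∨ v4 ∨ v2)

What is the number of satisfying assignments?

Split on v2, then v5.
  v2=T, v5=T: a clause becomes empty — 0.
  v2=T, v5=F: v1, v3, v4 free → 2^3 = 8.
  v2=F, v5=T: remaining (v1,v3,v4) ∈ {(T,F,T); (T,T,T)} — 2.
  v2=F, v5=F: remaining (v1,v3,v4) ∈ {(T,T,F); (T,T,T)} — 2.
Total: 0 + 8 + 2 + 2 = 12.

12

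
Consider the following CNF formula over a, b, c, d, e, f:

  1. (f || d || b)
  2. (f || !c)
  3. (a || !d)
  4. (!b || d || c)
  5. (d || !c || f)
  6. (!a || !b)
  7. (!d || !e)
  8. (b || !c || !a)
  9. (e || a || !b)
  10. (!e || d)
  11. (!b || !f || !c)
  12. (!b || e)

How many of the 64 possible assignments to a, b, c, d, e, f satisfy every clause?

5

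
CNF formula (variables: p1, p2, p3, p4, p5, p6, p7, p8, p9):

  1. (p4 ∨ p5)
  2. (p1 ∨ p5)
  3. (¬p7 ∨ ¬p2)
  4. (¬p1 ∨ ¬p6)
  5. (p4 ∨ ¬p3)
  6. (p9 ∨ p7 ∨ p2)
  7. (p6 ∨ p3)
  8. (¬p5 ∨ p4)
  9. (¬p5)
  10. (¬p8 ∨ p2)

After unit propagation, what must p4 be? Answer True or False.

True

Unit clause (¬p5) sets p5 = False.
In (p5 ∨ p4), p5 is now false; p4 must hold, so p4 = True.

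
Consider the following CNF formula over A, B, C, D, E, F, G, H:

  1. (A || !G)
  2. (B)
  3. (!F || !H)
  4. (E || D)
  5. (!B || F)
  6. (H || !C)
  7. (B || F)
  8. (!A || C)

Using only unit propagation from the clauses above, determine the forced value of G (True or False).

Unit clause (B) sets B = True.
(!B || F) with B = True leaves only F, so F = True.
From (!H || !F) and F = True: H = False.
(H || !C): since H = False, the clause reduces to (!C). C = False.
From (!A || C) and C = False: A = False.
(!G || A) with A = False leaves only !G, so G = False.

False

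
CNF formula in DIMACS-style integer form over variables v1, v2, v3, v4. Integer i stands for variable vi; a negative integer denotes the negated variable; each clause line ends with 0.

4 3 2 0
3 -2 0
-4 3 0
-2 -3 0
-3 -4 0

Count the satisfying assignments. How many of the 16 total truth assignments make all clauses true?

2

The models are:
  v1=F v2=F v3=T v4=F
  v1=T v2=F v3=T v4=F
That's 2 in total.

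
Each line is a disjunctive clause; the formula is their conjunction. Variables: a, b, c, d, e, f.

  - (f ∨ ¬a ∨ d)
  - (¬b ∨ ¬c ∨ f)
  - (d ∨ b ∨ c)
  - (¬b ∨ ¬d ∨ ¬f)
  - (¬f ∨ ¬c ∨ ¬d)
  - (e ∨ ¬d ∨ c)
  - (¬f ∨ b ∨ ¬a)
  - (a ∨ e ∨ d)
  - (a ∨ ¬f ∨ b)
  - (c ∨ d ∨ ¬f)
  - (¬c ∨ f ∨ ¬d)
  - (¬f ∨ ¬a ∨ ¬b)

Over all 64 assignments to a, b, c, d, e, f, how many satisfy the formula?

Split on f, then d.
  f=T, d=T: a clause becomes empty — 0.
  f=T, d=F: remaining (a,b,c,e) ∈ {(F,T,T,T)} — 1.
  f=F, d=T: remaining (a,b,c,e) ∈ {(F,F,F,T); (F,T,F,T); (T,F,F,T); (T,T,F,T)} — 4.
  f=F, d=F: remaining (a,b,c,e) ∈ {(F,F,T,T); (F,T,F,T)} — 2.
Total: 0 + 1 + 4 + 2 = 7.

7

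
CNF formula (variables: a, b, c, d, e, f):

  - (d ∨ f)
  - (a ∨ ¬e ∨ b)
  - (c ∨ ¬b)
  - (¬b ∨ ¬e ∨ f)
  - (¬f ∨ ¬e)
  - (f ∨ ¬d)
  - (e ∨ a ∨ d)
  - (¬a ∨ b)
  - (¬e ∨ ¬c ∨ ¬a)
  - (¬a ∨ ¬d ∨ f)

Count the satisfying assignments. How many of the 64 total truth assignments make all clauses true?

5

Satisfying assignments:
  a=F b=F c=F d=T e=F f=T
  a=F b=F c=T d=T e=F f=T
  a=F b=T c=T d=T e=F f=T
  a=T b=T c=T d=F e=F f=T
  a=T b=T c=T d=T e=F f=T
Count: 5.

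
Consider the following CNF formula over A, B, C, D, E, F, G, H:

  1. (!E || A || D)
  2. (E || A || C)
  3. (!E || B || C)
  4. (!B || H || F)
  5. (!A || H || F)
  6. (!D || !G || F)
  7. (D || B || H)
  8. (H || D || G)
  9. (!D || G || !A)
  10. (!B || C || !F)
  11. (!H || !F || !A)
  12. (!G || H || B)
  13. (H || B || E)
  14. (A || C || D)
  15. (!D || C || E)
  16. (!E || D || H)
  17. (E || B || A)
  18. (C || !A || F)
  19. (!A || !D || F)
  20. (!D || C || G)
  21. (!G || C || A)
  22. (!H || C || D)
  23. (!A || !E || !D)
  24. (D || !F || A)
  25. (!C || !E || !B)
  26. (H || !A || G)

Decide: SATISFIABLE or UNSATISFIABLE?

SATISFIABLE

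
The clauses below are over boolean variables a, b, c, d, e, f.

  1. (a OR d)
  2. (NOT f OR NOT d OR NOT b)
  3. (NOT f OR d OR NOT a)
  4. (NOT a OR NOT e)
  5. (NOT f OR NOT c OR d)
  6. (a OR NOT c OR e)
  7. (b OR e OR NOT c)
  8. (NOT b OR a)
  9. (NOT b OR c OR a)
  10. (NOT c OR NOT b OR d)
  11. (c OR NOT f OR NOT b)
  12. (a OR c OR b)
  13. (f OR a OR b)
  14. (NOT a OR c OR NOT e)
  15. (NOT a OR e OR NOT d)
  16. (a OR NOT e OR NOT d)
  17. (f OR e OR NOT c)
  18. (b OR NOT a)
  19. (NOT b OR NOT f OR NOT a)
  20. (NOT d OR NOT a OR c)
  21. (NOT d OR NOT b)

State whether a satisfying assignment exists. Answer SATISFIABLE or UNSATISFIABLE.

SATISFIABLE

Branch on a: take a = True.
  then e is forced to False.
  then d is forced to False.
  then f is forced to False.
  then c is forced to False.
  then b is forced to True.
So a = True, b = True, c = False, d = False, e = False, f = False is a satisfying assignment.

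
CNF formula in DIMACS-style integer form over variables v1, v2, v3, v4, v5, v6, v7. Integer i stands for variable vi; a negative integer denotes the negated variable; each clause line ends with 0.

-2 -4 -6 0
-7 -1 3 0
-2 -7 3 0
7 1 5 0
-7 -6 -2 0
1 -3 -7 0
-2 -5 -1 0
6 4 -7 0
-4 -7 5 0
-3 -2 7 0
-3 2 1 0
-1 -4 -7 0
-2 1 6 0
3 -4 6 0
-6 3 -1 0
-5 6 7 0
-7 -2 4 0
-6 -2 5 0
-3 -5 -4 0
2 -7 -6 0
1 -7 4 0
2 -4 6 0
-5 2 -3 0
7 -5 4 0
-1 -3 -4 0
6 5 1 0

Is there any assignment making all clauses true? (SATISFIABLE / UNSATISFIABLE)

Try v1 = True.
For the remaining variables, v2 = False, v3 = True, v4 = False, v5 = False, v6 = False, v7 = False works.
So v1=True  v2=False  v3=True  v4=False  v5=False  v6=False  v7=False is a satisfying assignment.

SATISFIABLE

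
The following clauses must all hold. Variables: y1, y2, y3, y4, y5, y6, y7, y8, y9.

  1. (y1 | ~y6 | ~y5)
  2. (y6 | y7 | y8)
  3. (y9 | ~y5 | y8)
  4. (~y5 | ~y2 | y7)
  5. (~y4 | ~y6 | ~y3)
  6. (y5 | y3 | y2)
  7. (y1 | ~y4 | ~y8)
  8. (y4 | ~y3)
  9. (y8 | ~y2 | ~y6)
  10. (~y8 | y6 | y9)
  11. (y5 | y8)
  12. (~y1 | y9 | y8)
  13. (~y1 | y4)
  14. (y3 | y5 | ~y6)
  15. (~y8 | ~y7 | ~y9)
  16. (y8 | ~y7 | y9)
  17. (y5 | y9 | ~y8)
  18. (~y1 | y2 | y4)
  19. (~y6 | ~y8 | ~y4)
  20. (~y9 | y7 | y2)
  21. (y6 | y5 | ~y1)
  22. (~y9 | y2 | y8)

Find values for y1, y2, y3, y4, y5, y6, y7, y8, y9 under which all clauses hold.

y1=T  y2=T  y3=T  y4=T  y5=T  y6=F  y7=T  y8=F  y9=T

Branch on y1: take y1 = True.
  then y4 is forced to True.
Try y2 = True.
Try y3 = True.
  then y6 is forced to False.
  then y5 is forced to True.
  then y7 is forced to True.
The remaining clauses are satisfied by y8 = False, y9 = True.
Every clause has at least one true literal under this assignment.
Check each clause:
  1. (~y6 | y1 | ~y5) — y1 is true.
  2. (y8 | y6 | y7) — y7 is true.
  3. (~y5 | y8 | y9) — y9 is true.
  4. (y7 | ~y5 | ~y2) — y7 is true.
  5. (~y6 | ~y3 | ~y4) — ~y6 is true.
  6. (y3 | y2 | y5) — y2 is true.
  7. (~y4 | y1 | ~y8) — ~y8 is true.
  8. (y4 | ~y3) — y4 is true.
  9. (~y2 | y8 | ~y6) — ~y6 is true.
  10. (y6 | y9 | ~y8) — ~y8 is true.
  11. (y8 | y5) — y5 is true.
  12. (~y1 | y8 | y9) — y9 is true.
  13. (y4 | ~y1) — y4 is true.
  14. (y5 | ~y6 | y3) — ~y6 is true.
  15. (~y7 | ~y8 | ~y9) — ~y8 is true.
  16. (~y7 | y8 | y9) — y9 is true.
  17. (y9 | ~y8 | y5) — ~y8 is true.
  18. (~y1 | y4 | y2) — y2 is true.
  19. (~y4 | ~y8 | ~y6) — ~y8 is true.
  20. (y7 | ~y9 | y2) — y2 is true.
  21. (y5 | ~y1 | y6) — y5 is true.
  22. (y2 | ~y9 | y8) — y2 is true.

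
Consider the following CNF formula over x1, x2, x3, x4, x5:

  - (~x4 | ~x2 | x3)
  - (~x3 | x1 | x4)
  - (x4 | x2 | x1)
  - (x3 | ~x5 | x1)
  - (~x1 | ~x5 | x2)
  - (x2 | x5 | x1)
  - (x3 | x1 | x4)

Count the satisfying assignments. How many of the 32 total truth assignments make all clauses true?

13

Split on x1, then x2.
  x1=1, x2=1: x5 free; 3 ways for (x3,x4) × 2^1 = 6.
  x1=1, x2=0: remaining (x3,x4,x5) ∈ {(0,0,0); (0,1,0); (1,0,0); (1,1,0)} — 4.
  x1=0, x2=1: remaining (x3,x4,x5) ∈ {(1,1,0); (1,1,1)} — 2.
  x1=0, x2=0: remaining (x3,x4,x5) ∈ {(1,1,1)} — 1.
Total: 6 + 4 + 2 + 1 = 13.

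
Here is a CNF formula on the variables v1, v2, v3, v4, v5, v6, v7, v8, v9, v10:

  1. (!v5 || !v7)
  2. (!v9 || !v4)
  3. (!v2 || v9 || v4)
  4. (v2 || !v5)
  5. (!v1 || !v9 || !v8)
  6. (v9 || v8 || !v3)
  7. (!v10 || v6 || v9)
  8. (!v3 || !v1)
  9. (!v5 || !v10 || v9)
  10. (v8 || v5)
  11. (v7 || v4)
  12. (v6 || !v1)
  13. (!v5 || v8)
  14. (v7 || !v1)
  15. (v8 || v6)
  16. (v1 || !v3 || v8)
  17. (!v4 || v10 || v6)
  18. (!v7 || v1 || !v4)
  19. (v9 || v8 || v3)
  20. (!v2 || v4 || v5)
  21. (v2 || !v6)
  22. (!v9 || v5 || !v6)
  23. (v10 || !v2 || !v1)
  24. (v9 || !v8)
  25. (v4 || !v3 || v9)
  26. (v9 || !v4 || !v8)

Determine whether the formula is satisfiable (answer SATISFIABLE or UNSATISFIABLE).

Try v1 = False.
Set v2 = False and propagate.
  then v5 is forced to False.
  then v8 is forced to True.
  then v6 is forced to False.
  then v9 is forced to True.
  then v4 is forced to False.
  then v7 is forced to True.
v3, v10 are now unconstrained; take v3 = False, v10 = False.
Every clause has at least one true literal under this assignment.
So v1 = False, v2 = False, v3 = False, v4 = False, v5 = False, v6 = False, v7 = True, v8 = True, v9 = True, v10 = False is a satisfying assignment.

SATISFIABLE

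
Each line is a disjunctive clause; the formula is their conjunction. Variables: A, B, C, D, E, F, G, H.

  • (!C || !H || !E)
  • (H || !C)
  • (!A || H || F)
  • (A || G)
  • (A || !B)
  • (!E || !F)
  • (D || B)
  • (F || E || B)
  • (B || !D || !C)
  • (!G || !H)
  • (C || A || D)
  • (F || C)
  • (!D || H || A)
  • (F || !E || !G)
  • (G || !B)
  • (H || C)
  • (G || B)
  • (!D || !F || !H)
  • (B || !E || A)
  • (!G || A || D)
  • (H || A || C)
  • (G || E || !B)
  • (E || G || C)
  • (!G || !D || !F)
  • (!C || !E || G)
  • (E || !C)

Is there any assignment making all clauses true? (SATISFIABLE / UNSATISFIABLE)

UNSATISFIABLE

C = True:
  propagation gives H=True, E=False; an empty clause results — contradiction.
C = False:
  propagation gives F=True, E=False, H=True, G=False; an empty clause results — contradiction.
Every branch closes, so no satisfying assignment exists.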